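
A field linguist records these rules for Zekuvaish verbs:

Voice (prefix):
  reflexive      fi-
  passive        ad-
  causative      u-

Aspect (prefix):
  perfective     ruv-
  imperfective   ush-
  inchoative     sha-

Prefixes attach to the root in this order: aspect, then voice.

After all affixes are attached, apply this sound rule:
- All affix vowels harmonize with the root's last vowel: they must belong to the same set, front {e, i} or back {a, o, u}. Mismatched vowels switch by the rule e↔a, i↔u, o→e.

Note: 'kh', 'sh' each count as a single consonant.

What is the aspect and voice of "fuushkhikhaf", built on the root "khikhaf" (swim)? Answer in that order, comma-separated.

imperfective, reflexive

Segment: fi-ush-khikhaf.
aspect: ush- → imperfective.
voice: fi- → reflexive.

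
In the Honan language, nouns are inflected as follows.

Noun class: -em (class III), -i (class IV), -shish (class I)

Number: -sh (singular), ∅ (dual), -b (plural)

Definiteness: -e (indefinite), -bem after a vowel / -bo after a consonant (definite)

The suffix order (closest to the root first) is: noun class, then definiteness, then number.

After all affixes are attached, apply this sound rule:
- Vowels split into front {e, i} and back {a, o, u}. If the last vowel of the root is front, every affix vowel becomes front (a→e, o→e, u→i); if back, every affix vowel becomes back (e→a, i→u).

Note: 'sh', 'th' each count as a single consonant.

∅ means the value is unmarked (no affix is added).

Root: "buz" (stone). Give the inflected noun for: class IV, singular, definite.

buzubamsh

Attach noun class class IV -i → buzi.
Attach definiteness definite -bem (after vowel 'i') → buzibem.
Attach number singular -sh → buzibemsh.
Apply vowel harmony: buzibemsh → buzubamsh.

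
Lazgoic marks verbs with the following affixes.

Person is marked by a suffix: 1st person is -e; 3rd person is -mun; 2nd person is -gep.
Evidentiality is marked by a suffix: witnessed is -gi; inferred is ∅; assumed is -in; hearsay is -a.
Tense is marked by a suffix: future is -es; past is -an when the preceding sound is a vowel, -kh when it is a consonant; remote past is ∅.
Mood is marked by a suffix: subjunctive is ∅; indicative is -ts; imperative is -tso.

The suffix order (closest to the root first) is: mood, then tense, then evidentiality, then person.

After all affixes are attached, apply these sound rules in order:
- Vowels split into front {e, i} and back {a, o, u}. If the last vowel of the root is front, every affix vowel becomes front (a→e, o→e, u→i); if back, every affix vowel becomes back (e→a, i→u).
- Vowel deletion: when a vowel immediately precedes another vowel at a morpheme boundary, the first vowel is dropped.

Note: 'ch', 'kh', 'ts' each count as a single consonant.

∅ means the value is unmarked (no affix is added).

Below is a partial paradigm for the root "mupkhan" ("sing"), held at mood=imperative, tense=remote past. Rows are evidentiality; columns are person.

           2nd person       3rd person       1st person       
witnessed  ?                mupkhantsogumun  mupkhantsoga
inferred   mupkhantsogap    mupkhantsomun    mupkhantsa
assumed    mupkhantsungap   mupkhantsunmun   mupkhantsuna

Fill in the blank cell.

mupkhantsogugap

Attach mood imperative -tso → mupkhantso.
tense = remote past: zero marking, form stays mupkhantso.
Attach evidentiality witnessed -gi → mupkhantsogi.
Attach person 2nd person -gep → mupkhantsogigep.
Apply vowel harmony: mupkhantsogigep → mupkhantsogugap.
Vowel deletion: no change.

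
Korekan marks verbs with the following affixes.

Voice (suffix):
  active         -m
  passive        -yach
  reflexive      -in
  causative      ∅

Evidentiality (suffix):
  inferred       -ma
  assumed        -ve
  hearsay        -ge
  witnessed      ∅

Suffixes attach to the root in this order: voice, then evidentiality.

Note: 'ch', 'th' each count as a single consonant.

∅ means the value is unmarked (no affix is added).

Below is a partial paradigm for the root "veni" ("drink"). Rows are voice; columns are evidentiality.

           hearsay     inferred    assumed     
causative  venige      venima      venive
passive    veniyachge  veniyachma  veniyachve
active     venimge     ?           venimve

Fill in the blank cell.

venimma

Attach voice active -m → venim.
Attach evidentiality inferred -ma → venimma.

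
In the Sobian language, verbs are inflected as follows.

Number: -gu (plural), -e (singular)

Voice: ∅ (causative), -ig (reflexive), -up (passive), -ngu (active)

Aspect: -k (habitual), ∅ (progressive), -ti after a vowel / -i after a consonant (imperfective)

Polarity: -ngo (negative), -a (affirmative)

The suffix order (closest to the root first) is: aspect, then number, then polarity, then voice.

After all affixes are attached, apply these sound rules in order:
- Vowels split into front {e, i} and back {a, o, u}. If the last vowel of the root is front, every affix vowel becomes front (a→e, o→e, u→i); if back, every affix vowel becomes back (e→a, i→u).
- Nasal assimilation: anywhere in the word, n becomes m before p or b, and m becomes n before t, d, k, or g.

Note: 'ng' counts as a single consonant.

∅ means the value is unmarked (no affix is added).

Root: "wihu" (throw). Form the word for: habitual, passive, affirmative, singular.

wihukaaup

Attach aspect habitual -k → wihuk.
Attach number singular -e → wihuke.
Attach polarity affirmative -a → wihukea.
Attach voice passive -up → wihukeaup.
Apply vowel harmony: wihukeaup → wihukaaup.
Nasal assimilation: no change.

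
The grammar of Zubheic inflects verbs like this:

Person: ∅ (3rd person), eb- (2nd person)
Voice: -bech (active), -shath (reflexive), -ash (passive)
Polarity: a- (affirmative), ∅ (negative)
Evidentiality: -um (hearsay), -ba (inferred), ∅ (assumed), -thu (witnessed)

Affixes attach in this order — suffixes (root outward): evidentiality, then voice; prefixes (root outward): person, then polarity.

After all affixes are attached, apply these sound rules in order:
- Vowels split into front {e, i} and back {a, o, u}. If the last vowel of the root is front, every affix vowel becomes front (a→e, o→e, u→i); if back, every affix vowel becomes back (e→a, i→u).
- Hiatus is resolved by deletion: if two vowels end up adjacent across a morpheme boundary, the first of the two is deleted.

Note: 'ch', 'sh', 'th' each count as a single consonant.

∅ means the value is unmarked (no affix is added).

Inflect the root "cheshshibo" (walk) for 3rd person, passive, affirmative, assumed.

person = 3rd person: zero marking, form stays cheshshibo.
evidentiality = assumed: zero marking, form stays cheshshibo.
Attach polarity affirmative a- → acheshshibo.
Attach voice passive -ash → acheshshiboash.
Vowel harmony: no change.
Apply vowel deletion: acheshshiboash → acheshshibash.

acheshshibash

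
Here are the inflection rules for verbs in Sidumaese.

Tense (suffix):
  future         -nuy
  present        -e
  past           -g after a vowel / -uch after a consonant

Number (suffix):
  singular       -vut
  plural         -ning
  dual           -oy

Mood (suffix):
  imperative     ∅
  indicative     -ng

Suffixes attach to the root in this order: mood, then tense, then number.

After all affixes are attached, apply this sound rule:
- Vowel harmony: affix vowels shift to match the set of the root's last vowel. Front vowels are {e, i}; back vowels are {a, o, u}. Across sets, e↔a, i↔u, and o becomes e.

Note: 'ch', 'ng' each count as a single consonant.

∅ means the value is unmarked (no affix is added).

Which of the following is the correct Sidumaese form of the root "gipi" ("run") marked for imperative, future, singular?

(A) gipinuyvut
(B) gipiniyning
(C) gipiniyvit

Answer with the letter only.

C

mood = imperative: zero marking, form stays gipi.
Attach tense future -nuy → gipinuy.
Attach number singular -vut → gipinuyvut.
Apply vowel harmony: gipinuyvut → gipiniyvit.
So the correct form is gipiniyvit, option (C).
(B) gipiniyning is wrong: it uses plural instead of singular for number.
(A) gipinuyvut is wrong: it fails to apply the sound rule(s).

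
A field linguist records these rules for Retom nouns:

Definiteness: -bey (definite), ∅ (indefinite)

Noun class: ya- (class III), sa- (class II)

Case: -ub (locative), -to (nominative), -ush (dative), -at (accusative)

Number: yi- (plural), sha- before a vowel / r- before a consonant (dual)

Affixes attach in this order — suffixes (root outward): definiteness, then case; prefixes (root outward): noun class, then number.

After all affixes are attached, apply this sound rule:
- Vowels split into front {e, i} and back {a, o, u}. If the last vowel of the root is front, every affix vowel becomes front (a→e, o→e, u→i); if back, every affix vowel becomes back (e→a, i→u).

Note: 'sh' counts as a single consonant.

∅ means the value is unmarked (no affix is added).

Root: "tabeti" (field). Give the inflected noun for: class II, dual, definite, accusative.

Attach definiteness definite -bey → tabetibey.
Attach noun class class II sa- → satabetibey.
Attach number dual r- (before consonant 's') → rsatabetibey.
Attach case accusative -at → rsatabetibeyat.
Apply vowel harmony: rsatabetibeyat → rsetabetibeyet.

rsetabetibeyet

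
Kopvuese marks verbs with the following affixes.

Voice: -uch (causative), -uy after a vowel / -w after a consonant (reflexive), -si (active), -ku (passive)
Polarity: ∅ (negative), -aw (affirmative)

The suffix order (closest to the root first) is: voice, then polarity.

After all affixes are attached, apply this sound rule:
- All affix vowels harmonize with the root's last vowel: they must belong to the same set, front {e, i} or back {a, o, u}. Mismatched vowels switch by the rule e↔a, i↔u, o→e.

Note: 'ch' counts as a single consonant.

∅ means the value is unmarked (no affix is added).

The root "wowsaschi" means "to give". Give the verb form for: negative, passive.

Attach voice passive -ku → wowsaschiku.
polarity = negative: zero marking, form stays wowsaschiku.
Apply vowel harmony: wowsaschiku → wowsaschiki.

wowsaschiki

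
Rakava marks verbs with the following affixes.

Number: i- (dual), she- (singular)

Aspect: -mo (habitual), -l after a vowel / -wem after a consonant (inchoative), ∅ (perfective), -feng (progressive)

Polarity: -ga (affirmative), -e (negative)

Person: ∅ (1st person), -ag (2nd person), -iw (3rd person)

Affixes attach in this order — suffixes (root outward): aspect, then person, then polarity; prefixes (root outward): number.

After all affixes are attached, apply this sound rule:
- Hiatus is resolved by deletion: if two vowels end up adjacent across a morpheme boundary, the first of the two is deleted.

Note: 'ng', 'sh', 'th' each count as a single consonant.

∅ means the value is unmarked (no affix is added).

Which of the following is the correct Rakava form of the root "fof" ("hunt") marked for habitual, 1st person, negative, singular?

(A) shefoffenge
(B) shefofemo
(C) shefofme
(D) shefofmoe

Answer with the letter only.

C

Attach number singular she- → shefof.
Attach aspect habitual -mo → shefofmo.
person = 1st person: zero marking, form stays shefofmo.
Attach polarity negative -e → shefofmoe.
Apply vowel deletion: shefofmoe → shefofme.
So the correct form is shefofme, option (C).
(B) shefofemo is wrong: it has the affixes in the wrong order.
(D) shefofmoe is wrong: it fails to apply the sound rule(s).
(A) shefoffenge is wrong: it uses progressive instead of habitual for aspect.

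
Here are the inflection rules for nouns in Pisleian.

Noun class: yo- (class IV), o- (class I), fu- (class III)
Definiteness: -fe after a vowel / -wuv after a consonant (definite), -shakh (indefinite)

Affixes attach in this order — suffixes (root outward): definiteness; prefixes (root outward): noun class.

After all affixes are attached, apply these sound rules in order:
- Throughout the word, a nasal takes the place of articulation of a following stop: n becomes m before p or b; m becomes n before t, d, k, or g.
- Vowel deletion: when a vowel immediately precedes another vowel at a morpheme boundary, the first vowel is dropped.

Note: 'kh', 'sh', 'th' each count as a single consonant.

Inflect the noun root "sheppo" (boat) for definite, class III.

fusheppofe

Attach definiteness definite -fe (after vowel 'o') → sheppofe.
Attach noun class class III fu- → fusheppofe.
Nasal assimilation: no change.
Vowel deletion: no change.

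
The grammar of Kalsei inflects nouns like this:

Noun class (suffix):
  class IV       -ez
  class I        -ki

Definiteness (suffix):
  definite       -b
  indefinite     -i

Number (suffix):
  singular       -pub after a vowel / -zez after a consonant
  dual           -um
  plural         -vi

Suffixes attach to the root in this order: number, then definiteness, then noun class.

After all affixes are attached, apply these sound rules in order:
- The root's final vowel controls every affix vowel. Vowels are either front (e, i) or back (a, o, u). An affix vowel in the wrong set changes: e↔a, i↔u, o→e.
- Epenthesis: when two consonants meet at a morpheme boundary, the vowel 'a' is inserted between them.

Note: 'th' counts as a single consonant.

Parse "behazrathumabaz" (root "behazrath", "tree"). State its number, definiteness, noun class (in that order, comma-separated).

Segment: behazrath-um-b-ez.
number: -um → dual.
definiteness: -b → definite.
noun class: -ez → class IV.

dual, definite, class IV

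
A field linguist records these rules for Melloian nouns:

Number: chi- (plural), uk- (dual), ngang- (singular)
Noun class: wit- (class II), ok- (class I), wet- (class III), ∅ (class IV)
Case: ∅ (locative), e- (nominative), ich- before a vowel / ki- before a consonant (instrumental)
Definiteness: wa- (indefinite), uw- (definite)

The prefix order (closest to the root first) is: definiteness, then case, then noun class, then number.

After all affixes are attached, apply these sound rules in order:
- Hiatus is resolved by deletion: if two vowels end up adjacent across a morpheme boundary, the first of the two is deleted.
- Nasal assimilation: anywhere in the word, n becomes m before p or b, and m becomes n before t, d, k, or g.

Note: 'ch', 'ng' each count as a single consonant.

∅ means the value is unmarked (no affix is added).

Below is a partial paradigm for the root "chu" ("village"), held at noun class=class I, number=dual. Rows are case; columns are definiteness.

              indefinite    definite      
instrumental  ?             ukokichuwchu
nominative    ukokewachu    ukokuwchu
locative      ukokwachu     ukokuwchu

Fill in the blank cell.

ukokkiwachu

Attach definiteness indefinite wa- → wachu.
Attach case instrumental ki- (before consonant 'w') → kiwachu.
Attach noun class class I ok- → okkiwachu.
Attach number dual uk- → ukokkiwachu.
Vowel deletion: no change.
Nasal assimilation: no change.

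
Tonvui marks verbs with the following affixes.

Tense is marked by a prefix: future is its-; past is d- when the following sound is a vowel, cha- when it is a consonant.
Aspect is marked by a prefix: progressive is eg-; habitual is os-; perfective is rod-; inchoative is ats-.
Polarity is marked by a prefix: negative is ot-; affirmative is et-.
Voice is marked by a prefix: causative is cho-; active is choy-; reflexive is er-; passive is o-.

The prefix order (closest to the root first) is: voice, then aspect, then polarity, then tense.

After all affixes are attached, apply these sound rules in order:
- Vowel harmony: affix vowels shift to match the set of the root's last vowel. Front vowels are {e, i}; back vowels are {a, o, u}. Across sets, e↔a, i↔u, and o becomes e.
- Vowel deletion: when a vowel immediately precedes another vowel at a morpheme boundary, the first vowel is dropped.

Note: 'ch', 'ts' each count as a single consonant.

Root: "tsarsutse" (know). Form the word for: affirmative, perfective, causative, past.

detredchetsarsutse

Attach voice causative cho- → chotsarsutse.
Attach aspect perfective rod- → rodchotsarsutse.
Attach polarity affirmative et- → etrodchotsarsutse.
Attach tense past d- (before vowel 'e') → detrodchotsarsutse.
Apply vowel harmony: detrodchotsarsutse → detredchetsarsutse.
Vowel deletion: no change.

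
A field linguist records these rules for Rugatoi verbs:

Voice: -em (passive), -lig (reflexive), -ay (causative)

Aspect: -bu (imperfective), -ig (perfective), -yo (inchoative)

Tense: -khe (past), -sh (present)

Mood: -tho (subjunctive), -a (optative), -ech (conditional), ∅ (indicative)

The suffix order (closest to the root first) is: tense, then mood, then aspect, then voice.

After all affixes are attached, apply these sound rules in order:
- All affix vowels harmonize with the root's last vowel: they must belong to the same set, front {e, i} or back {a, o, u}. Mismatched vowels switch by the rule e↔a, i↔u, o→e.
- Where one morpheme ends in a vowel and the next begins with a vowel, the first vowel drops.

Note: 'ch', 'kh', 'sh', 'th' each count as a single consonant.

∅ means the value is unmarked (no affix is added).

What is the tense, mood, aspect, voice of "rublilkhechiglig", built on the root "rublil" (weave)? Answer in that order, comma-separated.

past, conditional, perfective, reflexive

Segment: rublil-khe-ech-ig-lig.
tense: -khe → past.
mood: -ech → conditional.
aspect: -ig → perfective.
voice: -lig → reflexive.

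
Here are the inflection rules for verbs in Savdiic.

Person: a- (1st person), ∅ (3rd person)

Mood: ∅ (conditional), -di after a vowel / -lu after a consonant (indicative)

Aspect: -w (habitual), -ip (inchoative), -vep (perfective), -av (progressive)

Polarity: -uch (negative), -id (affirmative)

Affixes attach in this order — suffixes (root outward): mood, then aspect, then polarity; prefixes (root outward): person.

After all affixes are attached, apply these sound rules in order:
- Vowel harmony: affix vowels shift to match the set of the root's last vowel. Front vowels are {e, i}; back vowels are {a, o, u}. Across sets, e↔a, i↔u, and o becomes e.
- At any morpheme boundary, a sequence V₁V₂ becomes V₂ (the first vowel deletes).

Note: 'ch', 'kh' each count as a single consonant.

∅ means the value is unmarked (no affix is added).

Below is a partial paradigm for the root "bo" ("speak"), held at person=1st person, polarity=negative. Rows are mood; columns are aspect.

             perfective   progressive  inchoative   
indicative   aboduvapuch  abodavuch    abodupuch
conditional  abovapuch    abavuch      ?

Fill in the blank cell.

abupuch

Attach person 1st person a- → abo.
mood = conditional: zero marking, form stays abo.
Attach aspect inchoative -ip → aboip.
Attach polarity negative -uch → aboipuch.
Apply vowel harmony: aboipuch → aboupuch.
Apply vowel deletion: aboupuch → abupuch.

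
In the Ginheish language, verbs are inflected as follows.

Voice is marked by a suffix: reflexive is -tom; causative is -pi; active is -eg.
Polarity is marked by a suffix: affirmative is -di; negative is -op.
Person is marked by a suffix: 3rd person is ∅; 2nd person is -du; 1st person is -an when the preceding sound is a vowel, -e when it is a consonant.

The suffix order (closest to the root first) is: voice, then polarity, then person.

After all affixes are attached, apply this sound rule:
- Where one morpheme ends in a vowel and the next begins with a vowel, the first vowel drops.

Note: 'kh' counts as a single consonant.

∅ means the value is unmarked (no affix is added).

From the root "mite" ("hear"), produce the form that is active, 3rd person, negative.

mitegop

Attach voice active -eg → miteeg.
Attach polarity negative -op → miteegop.
person = 3rd person: zero marking, form stays miteegop.
Apply vowel deletion: miteegop → mitegop.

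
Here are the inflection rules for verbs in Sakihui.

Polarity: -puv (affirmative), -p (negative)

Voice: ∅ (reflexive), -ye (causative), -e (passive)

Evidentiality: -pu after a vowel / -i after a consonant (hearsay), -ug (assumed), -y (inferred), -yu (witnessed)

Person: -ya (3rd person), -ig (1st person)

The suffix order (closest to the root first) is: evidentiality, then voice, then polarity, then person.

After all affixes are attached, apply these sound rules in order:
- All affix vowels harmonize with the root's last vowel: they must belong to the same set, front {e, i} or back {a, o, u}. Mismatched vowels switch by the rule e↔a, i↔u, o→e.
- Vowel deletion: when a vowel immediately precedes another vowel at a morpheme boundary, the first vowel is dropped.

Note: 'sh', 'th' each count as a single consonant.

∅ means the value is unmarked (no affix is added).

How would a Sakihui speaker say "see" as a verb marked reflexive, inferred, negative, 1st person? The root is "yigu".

Attach evidentiality inferred -y → yiguy.
voice = reflexive: zero marking, form stays yiguy.
Attach polarity negative -p → yiguyp.
Attach person 1st person -ig → yiguypig.
Apply vowel harmony: yiguypig → yiguypug.
Vowel deletion: no change.

yiguypug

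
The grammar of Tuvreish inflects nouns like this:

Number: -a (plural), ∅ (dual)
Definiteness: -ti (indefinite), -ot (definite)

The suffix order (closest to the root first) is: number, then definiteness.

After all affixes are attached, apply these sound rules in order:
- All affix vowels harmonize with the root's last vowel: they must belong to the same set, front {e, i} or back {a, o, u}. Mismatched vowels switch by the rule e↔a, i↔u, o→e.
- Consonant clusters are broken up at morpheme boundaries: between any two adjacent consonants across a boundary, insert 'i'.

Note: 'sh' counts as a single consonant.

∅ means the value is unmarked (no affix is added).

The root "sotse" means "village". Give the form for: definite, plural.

Attach number plural -a → sotsea.
Attach definiteness definite -ot → sotseaot.
Apply vowel harmony: sotseaot → sotseeet.
Epenthesis: no change.

sotseeet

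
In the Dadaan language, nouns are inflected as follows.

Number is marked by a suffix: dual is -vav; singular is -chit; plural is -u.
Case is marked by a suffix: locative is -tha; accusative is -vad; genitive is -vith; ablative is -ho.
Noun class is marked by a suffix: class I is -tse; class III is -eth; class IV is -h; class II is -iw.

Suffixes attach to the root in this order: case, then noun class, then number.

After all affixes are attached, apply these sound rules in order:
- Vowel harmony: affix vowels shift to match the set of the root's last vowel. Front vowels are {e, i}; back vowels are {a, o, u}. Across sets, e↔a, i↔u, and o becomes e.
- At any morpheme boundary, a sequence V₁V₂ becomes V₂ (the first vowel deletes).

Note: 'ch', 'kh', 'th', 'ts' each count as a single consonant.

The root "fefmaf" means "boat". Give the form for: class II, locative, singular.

fefmafthuwchut

Attach case locative -tha → fefmaftha.
Attach noun class class II -iw → fefmafthaiw.
Attach number singular -chit → fefmafthaiwchit.
Apply vowel harmony: fefmafthaiwchit → fefmafthauwchut.
Apply vowel deletion: fefmafthauwchut → fefmafthuwchut.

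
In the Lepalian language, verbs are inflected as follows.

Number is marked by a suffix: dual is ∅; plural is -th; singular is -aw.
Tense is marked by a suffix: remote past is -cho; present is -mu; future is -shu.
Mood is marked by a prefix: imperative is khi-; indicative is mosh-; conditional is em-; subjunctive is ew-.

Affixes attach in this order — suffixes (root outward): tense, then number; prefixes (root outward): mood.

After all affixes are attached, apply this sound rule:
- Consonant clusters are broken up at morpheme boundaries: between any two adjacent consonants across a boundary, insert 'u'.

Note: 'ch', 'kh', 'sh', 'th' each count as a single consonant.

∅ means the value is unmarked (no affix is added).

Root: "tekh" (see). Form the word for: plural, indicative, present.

moshutekhumuth

Attach tense present -mu → tekhmu.
Attach number plural -th → tekhmuth.
Attach mood indicative mosh- → moshtekhmuth.
Apply epenthesis: moshtekhmuth → moshutekhumuth.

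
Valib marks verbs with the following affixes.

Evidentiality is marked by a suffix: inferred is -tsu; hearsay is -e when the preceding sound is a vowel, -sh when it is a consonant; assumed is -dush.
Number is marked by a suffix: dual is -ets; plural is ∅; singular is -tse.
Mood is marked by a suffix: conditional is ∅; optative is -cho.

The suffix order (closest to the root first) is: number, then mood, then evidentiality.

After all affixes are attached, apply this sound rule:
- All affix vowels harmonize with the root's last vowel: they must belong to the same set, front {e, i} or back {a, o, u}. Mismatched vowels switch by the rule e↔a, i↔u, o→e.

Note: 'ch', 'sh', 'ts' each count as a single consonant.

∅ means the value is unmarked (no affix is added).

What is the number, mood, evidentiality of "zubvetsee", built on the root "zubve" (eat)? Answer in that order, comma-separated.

singular, conditional, hearsay

Segment: zubve-tse-e.
number: -tse → singular.
mood: ∅ → conditional.
evidentiality: -e/sh → hearsay.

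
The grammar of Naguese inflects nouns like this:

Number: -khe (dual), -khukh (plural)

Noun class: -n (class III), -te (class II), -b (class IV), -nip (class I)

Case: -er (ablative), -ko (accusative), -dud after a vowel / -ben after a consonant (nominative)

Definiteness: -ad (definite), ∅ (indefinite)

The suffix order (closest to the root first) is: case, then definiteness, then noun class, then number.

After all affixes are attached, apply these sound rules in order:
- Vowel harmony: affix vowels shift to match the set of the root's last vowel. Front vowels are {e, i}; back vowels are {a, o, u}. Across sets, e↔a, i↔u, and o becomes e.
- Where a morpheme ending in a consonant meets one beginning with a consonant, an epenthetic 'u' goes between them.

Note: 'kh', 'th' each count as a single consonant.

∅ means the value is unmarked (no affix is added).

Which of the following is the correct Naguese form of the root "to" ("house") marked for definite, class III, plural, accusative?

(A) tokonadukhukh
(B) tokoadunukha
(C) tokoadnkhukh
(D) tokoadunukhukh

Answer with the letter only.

D

Attach case accusative -ko → toko.
Attach definiteness definite -ad → tokoad.
Attach noun class class III -n → tokoadn.
Attach number plural -khukh → tokoadnkhukh.
Vowel harmony: no change.
Apply epenthesis: tokoadnkhukh → tokoadunukhukh.
So the correct form is tokoadunukhukh, option (D).
(B) tokoadunukha is wrong: it uses dual instead of plural for number.
(C) tokoadnkhukh is wrong: it fails to apply the sound rule(s).
(A) tokonadukhukh is wrong: it has the affixes in the wrong order.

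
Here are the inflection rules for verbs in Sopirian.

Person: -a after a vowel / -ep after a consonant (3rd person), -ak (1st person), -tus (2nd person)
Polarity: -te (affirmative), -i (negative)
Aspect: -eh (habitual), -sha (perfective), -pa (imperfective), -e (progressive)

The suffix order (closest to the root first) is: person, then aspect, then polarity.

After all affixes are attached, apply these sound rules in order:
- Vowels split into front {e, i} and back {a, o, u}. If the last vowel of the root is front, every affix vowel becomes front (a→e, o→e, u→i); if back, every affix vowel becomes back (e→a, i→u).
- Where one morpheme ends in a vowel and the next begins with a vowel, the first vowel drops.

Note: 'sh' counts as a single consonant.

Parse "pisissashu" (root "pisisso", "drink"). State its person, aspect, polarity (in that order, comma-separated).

3rd person, perfective, negative

Segment: pisisso-a-sha-i.
person: -a/ep → 3rd person.
aspect: -sha → perfective.
polarity: -i → negative.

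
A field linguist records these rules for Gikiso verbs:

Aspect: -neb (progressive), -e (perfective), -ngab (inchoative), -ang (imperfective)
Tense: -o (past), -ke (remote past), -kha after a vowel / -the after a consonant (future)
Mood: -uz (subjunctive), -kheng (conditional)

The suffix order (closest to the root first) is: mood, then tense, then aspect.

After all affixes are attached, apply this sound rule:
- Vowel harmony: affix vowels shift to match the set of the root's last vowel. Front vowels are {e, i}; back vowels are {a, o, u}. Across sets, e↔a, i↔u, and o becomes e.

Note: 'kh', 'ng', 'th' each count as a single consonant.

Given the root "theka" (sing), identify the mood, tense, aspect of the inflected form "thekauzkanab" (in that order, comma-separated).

subjunctive, remote past, progressive

Segment: theka-uz-ke-neb.
mood: -uz → subjunctive.
tense: -ke → remote past.
aspect: -neb → progressive.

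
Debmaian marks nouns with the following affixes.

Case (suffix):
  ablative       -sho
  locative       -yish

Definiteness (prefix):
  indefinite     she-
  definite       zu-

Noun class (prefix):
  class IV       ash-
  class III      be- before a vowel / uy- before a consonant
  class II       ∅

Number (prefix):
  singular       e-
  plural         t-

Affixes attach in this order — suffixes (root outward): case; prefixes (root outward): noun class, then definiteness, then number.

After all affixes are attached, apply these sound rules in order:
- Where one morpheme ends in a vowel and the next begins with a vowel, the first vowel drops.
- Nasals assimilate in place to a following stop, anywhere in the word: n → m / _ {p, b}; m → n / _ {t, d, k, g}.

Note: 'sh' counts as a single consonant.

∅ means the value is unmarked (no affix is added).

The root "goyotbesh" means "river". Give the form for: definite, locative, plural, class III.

tzuygoyotbeshyish

Attach noun class class III uy- (before consonant 'g') → uygoyotbesh.
Attach case locative -yish → uygoyotbeshyish.
Attach definiteness definite zu- → zuuygoyotbeshyish.
Attach number plural t- → tzuuygoyotbeshyish.
Apply vowel deletion: tzuuygoyotbeshyish → tzuygoyotbeshyish.
Nasal assimilation: no change.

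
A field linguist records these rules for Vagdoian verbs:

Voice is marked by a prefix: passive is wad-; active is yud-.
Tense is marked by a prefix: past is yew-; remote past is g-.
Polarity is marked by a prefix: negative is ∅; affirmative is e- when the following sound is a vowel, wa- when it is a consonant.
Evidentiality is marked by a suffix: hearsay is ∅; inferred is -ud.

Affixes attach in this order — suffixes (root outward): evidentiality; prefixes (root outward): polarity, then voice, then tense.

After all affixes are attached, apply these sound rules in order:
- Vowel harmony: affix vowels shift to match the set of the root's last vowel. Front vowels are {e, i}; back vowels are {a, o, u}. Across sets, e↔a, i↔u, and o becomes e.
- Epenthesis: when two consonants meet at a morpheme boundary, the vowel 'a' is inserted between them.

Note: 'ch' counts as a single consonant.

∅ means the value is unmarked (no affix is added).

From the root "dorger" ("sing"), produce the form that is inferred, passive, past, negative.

yewawedadorgerid

polarity = negative: zero marking, form stays dorger.
Attach voice passive wad- → waddorger.
Attach tense past yew- → yewwaddorger.
Attach evidentiality inferred -ud → yewwaddorgerud.
Apply vowel harmony: yewwaddorgerud → yewweddorgerid.
Apply epenthesis: yewweddorgerid → yewawedadorgerid.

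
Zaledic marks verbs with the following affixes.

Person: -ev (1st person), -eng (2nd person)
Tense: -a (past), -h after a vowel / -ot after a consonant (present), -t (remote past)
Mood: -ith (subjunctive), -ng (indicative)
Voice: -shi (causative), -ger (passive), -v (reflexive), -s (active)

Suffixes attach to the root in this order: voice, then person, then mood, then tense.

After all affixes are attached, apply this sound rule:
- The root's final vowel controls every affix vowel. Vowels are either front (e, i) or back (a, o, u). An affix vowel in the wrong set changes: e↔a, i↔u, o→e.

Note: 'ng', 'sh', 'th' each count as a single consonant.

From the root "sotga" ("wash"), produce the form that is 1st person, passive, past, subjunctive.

sotgagaravutha

Attach voice passive -ger → sotgager.
Attach person 1st person -ev → sotgagerev.
Attach mood subjunctive -ith → sotgagerevith.
Attach tense past -a → sotgagerevitha.
Apply vowel harmony: sotgagerevitha → sotgagaravutha.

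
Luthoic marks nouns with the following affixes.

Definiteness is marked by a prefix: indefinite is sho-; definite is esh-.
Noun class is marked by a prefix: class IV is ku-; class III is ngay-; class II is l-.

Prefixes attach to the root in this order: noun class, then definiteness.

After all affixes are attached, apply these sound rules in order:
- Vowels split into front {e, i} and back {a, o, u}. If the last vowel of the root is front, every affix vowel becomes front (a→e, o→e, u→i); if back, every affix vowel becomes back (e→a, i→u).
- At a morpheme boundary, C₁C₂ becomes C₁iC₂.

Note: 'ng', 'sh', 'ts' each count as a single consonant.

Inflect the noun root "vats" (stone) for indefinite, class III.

shongayivats

Attach noun class class III ngay- → ngayvats.
Attach definiteness indefinite sho- → shongayvats.
Vowel harmony: no change.
Apply epenthesis: shongayvats → shongayivats.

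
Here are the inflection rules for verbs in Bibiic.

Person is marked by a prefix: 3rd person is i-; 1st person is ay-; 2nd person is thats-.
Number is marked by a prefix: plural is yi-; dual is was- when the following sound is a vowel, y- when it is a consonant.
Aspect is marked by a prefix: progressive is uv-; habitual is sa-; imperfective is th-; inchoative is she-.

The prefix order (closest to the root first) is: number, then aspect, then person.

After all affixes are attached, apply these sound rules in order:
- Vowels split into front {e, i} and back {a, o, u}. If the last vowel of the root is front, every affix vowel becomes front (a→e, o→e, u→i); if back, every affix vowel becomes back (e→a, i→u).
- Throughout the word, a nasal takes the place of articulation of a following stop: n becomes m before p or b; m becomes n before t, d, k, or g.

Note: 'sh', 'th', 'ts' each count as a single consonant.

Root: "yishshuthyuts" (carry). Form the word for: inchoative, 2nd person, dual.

Attach number dual y- (before consonant 'y') → yyishshuthyuts.
Attach aspect inchoative she- → sheyyishshuthyuts.
Attach person 2nd person thats- → thatssheyyishshuthyuts.
Apply vowel harmony: thatssheyyishshuthyuts → thatsshayyishshuthyuts.
Nasal assimilation: no change.

thatsshayyishshuthyuts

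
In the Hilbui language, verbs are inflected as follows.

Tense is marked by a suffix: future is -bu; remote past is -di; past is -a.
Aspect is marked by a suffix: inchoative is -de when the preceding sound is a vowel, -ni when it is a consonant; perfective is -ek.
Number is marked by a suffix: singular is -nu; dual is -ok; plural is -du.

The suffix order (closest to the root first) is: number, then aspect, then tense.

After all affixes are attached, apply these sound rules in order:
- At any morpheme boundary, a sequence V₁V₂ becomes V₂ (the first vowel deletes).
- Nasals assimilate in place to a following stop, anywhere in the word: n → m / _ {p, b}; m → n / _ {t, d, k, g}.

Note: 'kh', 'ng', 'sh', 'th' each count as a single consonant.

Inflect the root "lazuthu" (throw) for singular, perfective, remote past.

lazuthunekdi

Attach number singular -nu → lazuthunu.
Attach aspect perfective -ek → lazuthunuek.
Attach tense remote past -di → lazuthunuekdi.
Apply vowel deletion: lazuthunuekdi → lazuthunekdi.
Nasal assimilation: no change.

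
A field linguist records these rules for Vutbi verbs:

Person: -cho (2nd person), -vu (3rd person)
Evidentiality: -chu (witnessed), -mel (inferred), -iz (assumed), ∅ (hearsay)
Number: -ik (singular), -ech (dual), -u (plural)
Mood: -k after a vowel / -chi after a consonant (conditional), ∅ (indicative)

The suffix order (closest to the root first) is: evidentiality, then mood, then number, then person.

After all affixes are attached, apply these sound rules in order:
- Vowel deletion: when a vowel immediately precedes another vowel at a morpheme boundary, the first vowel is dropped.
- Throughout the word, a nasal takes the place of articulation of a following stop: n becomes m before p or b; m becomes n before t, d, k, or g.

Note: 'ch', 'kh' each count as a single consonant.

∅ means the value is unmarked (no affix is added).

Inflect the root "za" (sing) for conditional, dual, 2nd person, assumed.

Attach evidentiality assumed -iz → zaiz.
Attach mood conditional -chi (after consonant 'z') → zaizchi.
Attach number dual -ech → zaizchiech.
Attach person 2nd person -cho → zaizchiechcho.
Apply vowel deletion: zaizchiechcho → zizchechcho.
Nasal assimilation: no change.

zizchechcho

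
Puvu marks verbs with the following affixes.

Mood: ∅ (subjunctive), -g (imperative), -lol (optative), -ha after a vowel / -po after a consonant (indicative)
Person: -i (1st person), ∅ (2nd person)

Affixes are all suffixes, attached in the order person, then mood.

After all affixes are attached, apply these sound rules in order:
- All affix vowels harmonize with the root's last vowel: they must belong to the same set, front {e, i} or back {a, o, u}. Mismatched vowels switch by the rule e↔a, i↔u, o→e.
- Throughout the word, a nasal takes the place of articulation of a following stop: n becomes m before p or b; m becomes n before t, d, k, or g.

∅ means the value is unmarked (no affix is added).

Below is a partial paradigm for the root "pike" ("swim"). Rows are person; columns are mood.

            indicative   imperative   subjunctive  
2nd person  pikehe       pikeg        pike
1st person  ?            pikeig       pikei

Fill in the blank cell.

pikeihe

Attach person 1st person -i → pikei.
Attach mood indicative -ha (after vowel 'i') → pikeiha.
Apply vowel harmony: pikeiha → pikeihe.
Nasal assimilation: no change.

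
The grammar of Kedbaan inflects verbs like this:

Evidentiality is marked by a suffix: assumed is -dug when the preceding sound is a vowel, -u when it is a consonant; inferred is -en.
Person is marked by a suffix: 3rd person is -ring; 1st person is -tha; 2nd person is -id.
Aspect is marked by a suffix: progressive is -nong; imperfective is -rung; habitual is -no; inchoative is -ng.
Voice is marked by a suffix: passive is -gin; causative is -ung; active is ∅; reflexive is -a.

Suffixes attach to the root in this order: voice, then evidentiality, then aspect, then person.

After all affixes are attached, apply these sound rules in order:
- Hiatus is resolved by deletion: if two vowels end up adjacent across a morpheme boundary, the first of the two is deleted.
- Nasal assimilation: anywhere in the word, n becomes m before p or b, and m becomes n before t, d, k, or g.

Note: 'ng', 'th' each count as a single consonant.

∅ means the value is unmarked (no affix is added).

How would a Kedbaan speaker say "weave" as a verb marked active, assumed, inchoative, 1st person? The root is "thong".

thongungtha

voice = active: zero marking, form stays thong.
Attach evidentiality assumed -u (after consonant 'ng') → thongu.
Attach aspect inchoative -ng → thongung.
Attach person 1st person -tha → thongungtha.
Vowel deletion: no change.
Nasal assimilation: no change.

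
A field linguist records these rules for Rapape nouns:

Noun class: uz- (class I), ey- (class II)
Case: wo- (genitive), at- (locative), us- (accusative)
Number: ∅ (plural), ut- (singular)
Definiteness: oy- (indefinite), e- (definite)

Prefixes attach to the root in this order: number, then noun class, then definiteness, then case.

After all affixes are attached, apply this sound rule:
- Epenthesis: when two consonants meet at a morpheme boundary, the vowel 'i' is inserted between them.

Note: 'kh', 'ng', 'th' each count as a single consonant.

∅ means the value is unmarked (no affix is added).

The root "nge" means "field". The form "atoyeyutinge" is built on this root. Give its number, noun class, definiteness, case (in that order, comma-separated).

singular, class II, indefinite, locative

Segment: at-oy-ey-ut-nge.
number: ut- → singular.
noun class: ey- → class II.
definiteness: oy- → indefinite.
case: at- → locative.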